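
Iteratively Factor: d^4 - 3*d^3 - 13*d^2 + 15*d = (d - 1)*(d^3 - 2*d^2 - 15*d) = (d - 1)*(d + 3)*(d^2 - 5*d) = d*(d - 1)*(d + 3)*(d - 5)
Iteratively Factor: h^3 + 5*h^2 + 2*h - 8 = (h + 4)*(h^2 + h - 2) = (h - 1)*(h + 4)*(h + 2)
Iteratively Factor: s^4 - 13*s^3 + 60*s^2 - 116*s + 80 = (s - 2)*(s^3 - 11*s^2 + 38*s - 40) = (s - 5)*(s - 2)*(s^2 - 6*s + 8) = (s - 5)*(s - 2)^2*(s - 4)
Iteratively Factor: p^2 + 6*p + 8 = (p + 2)*(p + 4)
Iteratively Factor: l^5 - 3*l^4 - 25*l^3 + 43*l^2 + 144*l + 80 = (l + 4)*(l^4 - 7*l^3 + 3*l^2 + 31*l + 20) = (l - 5)*(l + 4)*(l^3 - 2*l^2 - 7*l - 4) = (l - 5)*(l - 4)*(l + 4)*(l^2 + 2*l + 1) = (l - 5)*(l - 4)*(l + 1)*(l + 4)*(l + 1)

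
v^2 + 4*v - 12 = (v - 2)*(v + 6)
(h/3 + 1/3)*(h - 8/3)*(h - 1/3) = h^3/3 - 2*h^2/3 - 19*h/27 + 8/27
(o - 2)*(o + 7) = o^2 + 5*o - 14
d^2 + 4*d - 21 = (d - 3)*(d + 7)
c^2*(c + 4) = c^3 + 4*c^2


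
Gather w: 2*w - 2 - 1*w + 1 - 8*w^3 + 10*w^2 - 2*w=-8*w^3 + 10*w^2 - w - 1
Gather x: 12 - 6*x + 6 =18 - 6*x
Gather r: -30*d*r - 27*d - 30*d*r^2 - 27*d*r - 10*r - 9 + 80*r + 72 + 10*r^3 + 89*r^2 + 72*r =-27*d + 10*r^3 + r^2*(89 - 30*d) + r*(142 - 57*d) + 63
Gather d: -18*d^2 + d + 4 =-18*d^2 + d + 4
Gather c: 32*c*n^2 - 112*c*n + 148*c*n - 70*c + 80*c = c*(32*n^2 + 36*n + 10)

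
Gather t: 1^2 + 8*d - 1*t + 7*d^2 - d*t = 7*d^2 + 8*d + t*(-d - 1) + 1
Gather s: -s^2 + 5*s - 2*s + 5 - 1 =-s^2 + 3*s + 4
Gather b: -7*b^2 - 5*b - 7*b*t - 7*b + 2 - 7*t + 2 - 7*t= -7*b^2 + b*(-7*t - 12) - 14*t + 4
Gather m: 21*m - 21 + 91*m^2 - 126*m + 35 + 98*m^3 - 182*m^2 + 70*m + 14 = 98*m^3 - 91*m^2 - 35*m + 28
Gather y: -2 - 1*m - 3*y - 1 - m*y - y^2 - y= -m - y^2 + y*(-m - 4) - 3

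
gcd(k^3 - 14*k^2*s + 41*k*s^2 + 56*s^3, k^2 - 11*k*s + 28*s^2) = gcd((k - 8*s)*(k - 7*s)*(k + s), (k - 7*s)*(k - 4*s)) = -k + 7*s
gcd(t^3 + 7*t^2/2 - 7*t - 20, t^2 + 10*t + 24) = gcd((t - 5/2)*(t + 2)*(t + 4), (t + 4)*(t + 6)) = t + 4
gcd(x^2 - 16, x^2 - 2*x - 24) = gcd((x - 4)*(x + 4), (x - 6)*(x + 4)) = x + 4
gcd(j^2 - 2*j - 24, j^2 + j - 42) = j - 6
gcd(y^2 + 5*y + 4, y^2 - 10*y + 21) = 1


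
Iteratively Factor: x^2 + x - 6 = (x + 3)*(x - 2)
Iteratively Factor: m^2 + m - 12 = (m - 3)*(m + 4)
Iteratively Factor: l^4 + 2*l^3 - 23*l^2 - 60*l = (l)*(l^3 + 2*l^2 - 23*l - 60) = l*(l + 4)*(l^2 - 2*l - 15) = l*(l + 3)*(l + 4)*(l - 5)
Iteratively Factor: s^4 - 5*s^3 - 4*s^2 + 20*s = (s + 2)*(s^3 - 7*s^2 + 10*s) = (s - 5)*(s + 2)*(s^2 - 2*s) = s*(s - 5)*(s + 2)*(s - 2)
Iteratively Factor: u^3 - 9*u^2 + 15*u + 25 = (u - 5)*(u^2 - 4*u - 5) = (u - 5)*(u + 1)*(u - 5)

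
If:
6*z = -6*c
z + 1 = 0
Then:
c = 1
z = -1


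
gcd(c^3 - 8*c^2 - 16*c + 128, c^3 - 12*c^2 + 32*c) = c^2 - 12*c + 32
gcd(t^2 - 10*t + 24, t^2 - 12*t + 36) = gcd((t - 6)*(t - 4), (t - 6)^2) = t - 6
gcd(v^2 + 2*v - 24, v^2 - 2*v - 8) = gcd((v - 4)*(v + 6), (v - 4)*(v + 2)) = v - 4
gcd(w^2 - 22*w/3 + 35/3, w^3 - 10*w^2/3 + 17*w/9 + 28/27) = w - 7/3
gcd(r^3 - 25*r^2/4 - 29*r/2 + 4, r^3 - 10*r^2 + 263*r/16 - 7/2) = r^2 - 33*r/4 + 2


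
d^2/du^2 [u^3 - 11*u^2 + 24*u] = 6*u - 22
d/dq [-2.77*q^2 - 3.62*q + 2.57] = -5.54*q - 3.62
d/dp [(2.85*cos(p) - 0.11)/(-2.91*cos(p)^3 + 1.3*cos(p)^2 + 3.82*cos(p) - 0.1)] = (-16.587*cos(p)^3 + 4.6653*cos(p)^2 - 0.286*cos(p) - 0.1352)*sin(p)/(8.4681*cos(p)^6 - 7.566*cos(p)^5 - 20.5424*cos(p)^4 + 10.514*cos(p)^3 + 14.3324*cos(p)^2 - 0.764*cos(p) + 0.01)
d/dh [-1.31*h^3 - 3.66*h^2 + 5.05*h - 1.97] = -3.93*h^2 - 7.32*h + 5.05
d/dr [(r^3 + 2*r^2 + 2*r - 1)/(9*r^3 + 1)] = 2*(-9*r^4 - 18*r^3 + 15*r^2 + 2*r + 1)/(81*r^6 + 18*r^3 + 1)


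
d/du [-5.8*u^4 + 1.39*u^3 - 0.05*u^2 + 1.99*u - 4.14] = -23.2*u^3 + 4.17*u^2 - 0.1*u + 1.99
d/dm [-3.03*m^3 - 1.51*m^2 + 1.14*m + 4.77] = -9.09*m^2 - 3.02*m + 1.14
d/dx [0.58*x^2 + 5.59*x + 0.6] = 1.16*x + 5.59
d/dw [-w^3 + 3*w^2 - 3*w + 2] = -3*w^2 + 6*w - 3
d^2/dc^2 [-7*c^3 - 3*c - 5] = -42*c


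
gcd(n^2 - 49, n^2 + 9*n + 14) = n + 7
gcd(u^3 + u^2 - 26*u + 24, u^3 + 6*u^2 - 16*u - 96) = u^2 + 2*u - 24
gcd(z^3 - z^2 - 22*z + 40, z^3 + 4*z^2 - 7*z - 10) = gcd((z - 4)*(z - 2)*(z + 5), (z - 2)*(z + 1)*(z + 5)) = z^2 + 3*z - 10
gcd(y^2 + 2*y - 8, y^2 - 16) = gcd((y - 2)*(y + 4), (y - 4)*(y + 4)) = y + 4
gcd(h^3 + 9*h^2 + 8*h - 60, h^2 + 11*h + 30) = h^2 + 11*h + 30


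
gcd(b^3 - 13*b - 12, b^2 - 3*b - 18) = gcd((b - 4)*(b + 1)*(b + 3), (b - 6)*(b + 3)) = b + 3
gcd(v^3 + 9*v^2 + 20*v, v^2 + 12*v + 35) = v + 5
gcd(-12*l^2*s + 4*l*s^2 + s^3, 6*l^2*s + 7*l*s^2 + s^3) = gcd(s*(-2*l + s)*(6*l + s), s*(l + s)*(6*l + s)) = 6*l*s + s^2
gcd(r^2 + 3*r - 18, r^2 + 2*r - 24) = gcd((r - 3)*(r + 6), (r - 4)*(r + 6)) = r + 6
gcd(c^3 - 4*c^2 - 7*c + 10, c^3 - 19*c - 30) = c^2 - 3*c - 10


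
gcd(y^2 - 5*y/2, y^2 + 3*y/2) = y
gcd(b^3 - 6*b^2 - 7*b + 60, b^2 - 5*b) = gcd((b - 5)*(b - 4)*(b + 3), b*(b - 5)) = b - 5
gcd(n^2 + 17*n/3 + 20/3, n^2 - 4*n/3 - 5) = n + 5/3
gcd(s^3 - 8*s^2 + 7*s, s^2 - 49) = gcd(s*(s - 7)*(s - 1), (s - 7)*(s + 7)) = s - 7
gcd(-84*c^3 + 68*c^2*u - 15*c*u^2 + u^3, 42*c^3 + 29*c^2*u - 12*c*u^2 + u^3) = 42*c^2 - 13*c*u + u^2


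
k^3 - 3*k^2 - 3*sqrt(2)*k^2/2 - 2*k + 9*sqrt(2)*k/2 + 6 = (k - 3)*(k - 2*sqrt(2))*(k + sqrt(2)/2)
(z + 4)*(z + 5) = z^2 + 9*z + 20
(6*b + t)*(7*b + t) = 42*b^2 + 13*b*t + t^2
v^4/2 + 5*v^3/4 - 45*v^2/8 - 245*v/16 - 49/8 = (v/2 + 1/4)*(v - 7/2)*(v + 2)*(v + 7/2)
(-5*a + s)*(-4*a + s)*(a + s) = 20*a^3 + 11*a^2*s - 8*a*s^2 + s^3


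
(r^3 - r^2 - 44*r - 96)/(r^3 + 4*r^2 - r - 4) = (r^2 - 5*r - 24)/(r^2 - 1)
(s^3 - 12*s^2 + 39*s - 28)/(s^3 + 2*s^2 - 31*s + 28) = (s - 7)/(s + 7)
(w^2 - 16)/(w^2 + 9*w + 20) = (w - 4)/(w + 5)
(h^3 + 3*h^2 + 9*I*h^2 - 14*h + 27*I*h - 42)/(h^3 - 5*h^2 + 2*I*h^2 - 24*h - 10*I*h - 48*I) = (h + 7*I)/(h - 8)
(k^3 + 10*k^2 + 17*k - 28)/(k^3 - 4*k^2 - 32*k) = (k^2 + 6*k - 7)/(k*(k - 8))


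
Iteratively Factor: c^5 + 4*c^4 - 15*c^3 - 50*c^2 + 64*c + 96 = (c - 3)*(c^4 + 7*c^3 + 6*c^2 - 32*c - 32) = (c - 3)*(c + 4)*(c^3 + 3*c^2 - 6*c - 8) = (c - 3)*(c + 4)^2*(c^2 - c - 2) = (c - 3)*(c - 2)*(c + 4)^2*(c + 1)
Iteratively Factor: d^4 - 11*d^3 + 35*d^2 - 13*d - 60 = (d - 5)*(d^3 - 6*d^2 + 5*d + 12) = (d - 5)*(d - 3)*(d^2 - 3*d - 4) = (d - 5)*(d - 4)*(d - 3)*(d + 1)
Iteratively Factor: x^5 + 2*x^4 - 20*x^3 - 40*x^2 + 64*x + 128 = (x - 2)*(x^4 + 4*x^3 - 12*x^2 - 64*x - 64) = (x - 4)*(x - 2)*(x^3 + 8*x^2 + 20*x + 16) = (x - 4)*(x - 2)*(x + 2)*(x^2 + 6*x + 8) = (x - 4)*(x - 2)*(x + 2)^2*(x + 4)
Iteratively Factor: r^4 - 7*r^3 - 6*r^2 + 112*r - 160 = (r - 2)*(r^3 - 5*r^2 - 16*r + 80) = (r - 4)*(r - 2)*(r^2 - r - 20) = (r - 4)*(r - 2)*(r + 4)*(r - 5)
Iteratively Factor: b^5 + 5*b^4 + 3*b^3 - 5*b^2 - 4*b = (b + 4)*(b^4 + b^3 - b^2 - b) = (b + 1)*(b + 4)*(b^3 - b) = (b + 1)^2*(b + 4)*(b^2 - b) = b*(b + 1)^2*(b + 4)*(b - 1)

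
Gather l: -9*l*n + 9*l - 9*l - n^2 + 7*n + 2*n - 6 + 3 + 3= -9*l*n - n^2 + 9*n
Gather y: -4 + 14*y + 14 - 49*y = 10 - 35*y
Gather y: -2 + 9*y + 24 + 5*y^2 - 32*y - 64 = 5*y^2 - 23*y - 42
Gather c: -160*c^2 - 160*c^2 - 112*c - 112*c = -320*c^2 - 224*c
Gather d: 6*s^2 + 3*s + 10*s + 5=6*s^2 + 13*s + 5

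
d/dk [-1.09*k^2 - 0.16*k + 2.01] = -2.18*k - 0.16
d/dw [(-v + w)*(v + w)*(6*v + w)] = -v^2 + 12*v*w + 3*w^2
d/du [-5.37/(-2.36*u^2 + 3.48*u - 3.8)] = (18.6876 - 25.3464*u)/(2.36*u^2 - 3.48*u + 3.8)^2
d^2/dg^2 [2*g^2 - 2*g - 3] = 4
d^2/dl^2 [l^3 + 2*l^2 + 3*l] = 6*l + 4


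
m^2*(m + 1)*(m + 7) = m^4 + 8*m^3 + 7*m^2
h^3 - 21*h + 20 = (h - 4)*(h - 1)*(h + 5)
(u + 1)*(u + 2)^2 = u^3 + 5*u^2 + 8*u + 4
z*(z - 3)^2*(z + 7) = z^4 + z^3 - 33*z^2 + 63*z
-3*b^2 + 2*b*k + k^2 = (-b + k)*(3*b + k)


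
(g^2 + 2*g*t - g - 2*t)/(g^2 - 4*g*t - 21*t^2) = (-g^2 - 2*g*t + g + 2*t)/(-g^2 + 4*g*t + 21*t^2)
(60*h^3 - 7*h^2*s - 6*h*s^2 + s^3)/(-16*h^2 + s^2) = (-15*h^2 - 2*h*s + s^2)/(4*h + s)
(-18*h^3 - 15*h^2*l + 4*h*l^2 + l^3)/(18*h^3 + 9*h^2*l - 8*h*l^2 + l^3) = (-6*h - l)/(6*h - l)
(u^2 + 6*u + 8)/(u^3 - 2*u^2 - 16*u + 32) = (u + 2)/(u^2 - 6*u + 8)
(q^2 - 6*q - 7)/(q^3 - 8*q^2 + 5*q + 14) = 1/(q - 2)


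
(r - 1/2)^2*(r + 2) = r^3 + r^2 - 7*r/4 + 1/2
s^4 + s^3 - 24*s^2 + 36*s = s*(s - 3)*(s - 2)*(s + 6)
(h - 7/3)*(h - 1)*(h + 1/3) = h^3 - 3*h^2 + 11*h/9 + 7/9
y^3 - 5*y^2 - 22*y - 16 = (y - 8)*(y + 1)*(y + 2)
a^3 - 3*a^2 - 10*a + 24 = (a - 4)*(a - 2)*(a + 3)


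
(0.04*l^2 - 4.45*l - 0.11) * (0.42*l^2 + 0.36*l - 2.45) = 0.0168*l^4 - 1.8546*l^3 - 1.7462*l^2 + 10.8629*l + 0.2695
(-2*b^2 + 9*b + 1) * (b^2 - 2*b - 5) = -2*b^4 + 13*b^3 - 7*b^2 - 47*b - 5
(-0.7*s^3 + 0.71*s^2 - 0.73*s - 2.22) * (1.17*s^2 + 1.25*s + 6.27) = -0.819*s^5 - 0.0443000000000001*s^4 - 4.3556*s^3 + 0.9418*s^2 - 7.3521*s - 13.9194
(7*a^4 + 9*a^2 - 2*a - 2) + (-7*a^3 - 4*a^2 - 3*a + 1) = 7*a^4 - 7*a^3 + 5*a^2 - 5*a - 1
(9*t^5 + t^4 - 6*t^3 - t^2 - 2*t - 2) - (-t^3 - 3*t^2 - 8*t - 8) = 9*t^5 + t^4 - 5*t^3 + 2*t^2 + 6*t + 6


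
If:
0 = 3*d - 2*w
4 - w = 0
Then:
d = 8/3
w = 4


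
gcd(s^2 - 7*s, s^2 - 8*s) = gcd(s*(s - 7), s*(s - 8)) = s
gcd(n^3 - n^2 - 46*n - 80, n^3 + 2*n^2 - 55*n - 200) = n^2 - 3*n - 40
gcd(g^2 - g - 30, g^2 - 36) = g - 6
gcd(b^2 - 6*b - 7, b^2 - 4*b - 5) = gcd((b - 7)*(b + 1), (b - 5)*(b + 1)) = b + 1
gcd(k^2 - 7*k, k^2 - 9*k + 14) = k - 7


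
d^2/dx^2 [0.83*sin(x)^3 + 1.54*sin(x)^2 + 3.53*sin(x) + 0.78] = -4.1525*sin(x) + 1.8675*sin(3*x) + 3.08*cos(2*x)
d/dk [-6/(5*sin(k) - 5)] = 6*cos(k)/(5*(sin(k) - 1)^2)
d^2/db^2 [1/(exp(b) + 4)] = (exp(b) - 4)*exp(b)/(exp(b) + 4)^3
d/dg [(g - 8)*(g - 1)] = 2*g - 9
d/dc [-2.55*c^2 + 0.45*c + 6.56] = 0.45 - 5.1*c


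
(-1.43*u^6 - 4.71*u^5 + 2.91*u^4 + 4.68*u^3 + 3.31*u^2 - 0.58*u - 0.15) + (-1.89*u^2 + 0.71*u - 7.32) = -1.43*u^6 - 4.71*u^5 + 2.91*u^4 + 4.68*u^3 + 1.42*u^2 + 0.13*u - 7.47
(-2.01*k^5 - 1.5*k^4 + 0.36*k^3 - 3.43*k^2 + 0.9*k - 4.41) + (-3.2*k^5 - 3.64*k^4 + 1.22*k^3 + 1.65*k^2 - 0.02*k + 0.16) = -5.21*k^5 - 5.14*k^4 + 1.58*k^3 - 1.78*k^2 + 0.88*k - 4.25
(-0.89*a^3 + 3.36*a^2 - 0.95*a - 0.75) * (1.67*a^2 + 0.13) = -1.4863*a^5 + 5.6112*a^4 - 1.7022*a^3 - 0.8157*a^2 - 0.1235*a - 0.0975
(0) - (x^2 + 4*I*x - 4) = -x^2 - 4*I*x + 4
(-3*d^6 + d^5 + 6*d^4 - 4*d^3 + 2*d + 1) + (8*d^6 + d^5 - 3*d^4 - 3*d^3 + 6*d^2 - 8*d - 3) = 5*d^6 + 2*d^5 + 3*d^4 - 7*d^3 + 6*d^2 - 6*d - 2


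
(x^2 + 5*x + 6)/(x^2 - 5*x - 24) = (x + 2)/(x - 8)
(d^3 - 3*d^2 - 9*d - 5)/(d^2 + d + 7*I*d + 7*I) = (d^2 - 4*d - 5)/(d + 7*I)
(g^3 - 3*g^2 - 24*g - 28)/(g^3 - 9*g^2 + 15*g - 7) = (g^2 + 4*g + 4)/(g^2 - 2*g + 1)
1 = 1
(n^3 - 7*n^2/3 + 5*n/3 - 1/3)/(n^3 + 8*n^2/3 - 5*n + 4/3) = (n - 1)/(n + 4)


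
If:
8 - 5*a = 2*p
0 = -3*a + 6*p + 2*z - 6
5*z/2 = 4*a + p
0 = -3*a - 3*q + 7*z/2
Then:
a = 53/42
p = 71/84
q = 125/84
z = 33/14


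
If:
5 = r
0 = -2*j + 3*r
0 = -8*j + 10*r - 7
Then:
No Solution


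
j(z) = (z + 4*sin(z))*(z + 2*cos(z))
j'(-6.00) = -21.90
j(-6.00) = 19.92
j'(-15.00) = -6.81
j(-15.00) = 290.76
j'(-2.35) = -5.79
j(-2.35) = 19.51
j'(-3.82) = 11.70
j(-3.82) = 7.04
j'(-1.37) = -17.40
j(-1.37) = 5.14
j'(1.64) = -4.52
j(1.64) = 8.46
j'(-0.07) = 9.21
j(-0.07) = -0.67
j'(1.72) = -4.97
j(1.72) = 8.07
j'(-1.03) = -12.11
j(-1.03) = 0.00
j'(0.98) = 3.92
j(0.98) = 9.01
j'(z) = (1 - 2*sin(z))*(z + 4*sin(z)) + (z + 2*cos(z))*(4*cos(z) + 1) = -(z + 4*sin(z))*(2*sin(z) - 1) + (z + 2*cos(z))*(4*cos(z) + 1)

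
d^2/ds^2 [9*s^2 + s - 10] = 18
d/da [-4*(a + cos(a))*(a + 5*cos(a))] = 24*a*sin(a) - 8*a + 20*sin(2*a) - 24*cos(a)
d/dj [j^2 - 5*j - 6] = 2*j - 5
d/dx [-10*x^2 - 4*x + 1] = -20*x - 4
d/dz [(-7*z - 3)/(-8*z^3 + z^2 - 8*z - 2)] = (56*z^3 - 7*z^2 + 56*z - 2*(7*z + 3)*(12*z^2 - z + 4) + 14)/(8*z^3 - z^2 + 8*z + 2)^2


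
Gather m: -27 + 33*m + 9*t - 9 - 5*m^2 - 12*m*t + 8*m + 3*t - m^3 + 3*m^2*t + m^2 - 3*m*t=-m^3 + m^2*(3*t - 4) + m*(41 - 15*t) + 12*t - 36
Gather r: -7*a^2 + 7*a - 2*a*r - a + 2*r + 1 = -7*a^2 + 6*a + r*(2 - 2*a) + 1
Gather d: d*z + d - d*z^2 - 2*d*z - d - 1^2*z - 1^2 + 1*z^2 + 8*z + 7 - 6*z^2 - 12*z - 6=d*(-z^2 - z) - 5*z^2 - 5*z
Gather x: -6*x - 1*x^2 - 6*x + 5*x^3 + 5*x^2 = 5*x^3 + 4*x^2 - 12*x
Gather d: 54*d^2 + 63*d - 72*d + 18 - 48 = 54*d^2 - 9*d - 30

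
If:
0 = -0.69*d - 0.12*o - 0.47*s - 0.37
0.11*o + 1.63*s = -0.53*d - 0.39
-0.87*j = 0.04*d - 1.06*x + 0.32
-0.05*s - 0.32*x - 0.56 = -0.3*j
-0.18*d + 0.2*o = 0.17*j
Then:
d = -2.42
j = 16.46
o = 11.81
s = -0.25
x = 13.72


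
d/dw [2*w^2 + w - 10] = 4*w + 1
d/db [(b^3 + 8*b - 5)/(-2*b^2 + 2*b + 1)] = (-2*b^4 + 4*b^3 + 19*b^2 - 20*b + 18)/(4*b^4 - 8*b^3 + 4*b + 1)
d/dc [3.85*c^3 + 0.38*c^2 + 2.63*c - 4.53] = 11.55*c^2 + 0.76*c + 2.63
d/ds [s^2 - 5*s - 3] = 2*s - 5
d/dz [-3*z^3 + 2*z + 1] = 2 - 9*z^2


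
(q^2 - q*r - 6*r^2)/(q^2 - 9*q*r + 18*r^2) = (q + 2*r)/(q - 6*r)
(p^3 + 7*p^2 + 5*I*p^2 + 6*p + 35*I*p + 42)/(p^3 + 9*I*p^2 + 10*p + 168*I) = (p^2 + p*(7 - I) - 7*I)/(p^2 + 3*I*p + 28)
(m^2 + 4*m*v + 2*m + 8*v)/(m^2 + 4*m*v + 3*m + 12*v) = (m + 2)/(m + 3)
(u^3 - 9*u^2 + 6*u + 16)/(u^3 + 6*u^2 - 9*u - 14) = (u - 8)/(u + 7)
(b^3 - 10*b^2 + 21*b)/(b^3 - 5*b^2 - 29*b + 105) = b/(b + 5)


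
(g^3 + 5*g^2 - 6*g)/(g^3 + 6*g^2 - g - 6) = g/(g + 1)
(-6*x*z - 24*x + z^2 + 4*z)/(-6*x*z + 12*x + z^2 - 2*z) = (z + 4)/(z - 2)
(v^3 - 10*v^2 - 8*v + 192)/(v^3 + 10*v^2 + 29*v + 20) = (v^2 - 14*v + 48)/(v^2 + 6*v + 5)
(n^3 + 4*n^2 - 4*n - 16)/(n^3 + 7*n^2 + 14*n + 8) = (n - 2)/(n + 1)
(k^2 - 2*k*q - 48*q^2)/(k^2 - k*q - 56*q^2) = (k + 6*q)/(k + 7*q)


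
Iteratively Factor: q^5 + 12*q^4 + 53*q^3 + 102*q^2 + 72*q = (q + 3)*(q^4 + 9*q^3 + 26*q^2 + 24*q) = q*(q + 3)*(q^3 + 9*q^2 + 26*q + 24) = q*(q + 3)*(q + 4)*(q^2 + 5*q + 6) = q*(q + 3)^2*(q + 4)*(q + 2)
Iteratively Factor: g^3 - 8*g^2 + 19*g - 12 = (g - 1)*(g^2 - 7*g + 12) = (g - 3)*(g - 1)*(g - 4)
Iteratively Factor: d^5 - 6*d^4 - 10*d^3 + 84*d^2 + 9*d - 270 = (d - 5)*(d^4 - d^3 - 15*d^2 + 9*d + 54) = (d - 5)*(d + 2)*(d^3 - 3*d^2 - 9*d + 27) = (d - 5)*(d - 3)*(d + 2)*(d^2 - 9) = (d - 5)*(d - 3)*(d + 2)*(d + 3)*(d - 3)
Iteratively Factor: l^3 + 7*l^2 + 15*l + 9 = (l + 3)*(l^2 + 4*l + 3) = (l + 1)*(l + 3)*(l + 3)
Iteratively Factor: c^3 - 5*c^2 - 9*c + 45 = (c - 5)*(c^2 - 9) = (c - 5)*(c - 3)*(c + 3)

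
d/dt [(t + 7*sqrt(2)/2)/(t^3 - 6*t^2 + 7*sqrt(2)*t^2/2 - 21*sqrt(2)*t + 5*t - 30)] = 2*(2*t^3 - 12*t^2 + 7*sqrt(2)*t^2 - 42*sqrt(2)*t + 10*t - (2*t + 7*sqrt(2))*(3*t^2 - 12*t + 7*sqrt(2)*t - 21*sqrt(2) + 5) - 60)/(2*t^3 - 12*t^2 + 7*sqrt(2)*t^2 - 42*sqrt(2)*t + 10*t - 60)^2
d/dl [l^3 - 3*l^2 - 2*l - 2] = 3*l^2 - 6*l - 2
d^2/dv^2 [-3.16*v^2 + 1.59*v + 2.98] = -6.32000000000000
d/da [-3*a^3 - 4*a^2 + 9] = a*(-9*a - 8)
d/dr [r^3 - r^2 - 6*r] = 3*r^2 - 2*r - 6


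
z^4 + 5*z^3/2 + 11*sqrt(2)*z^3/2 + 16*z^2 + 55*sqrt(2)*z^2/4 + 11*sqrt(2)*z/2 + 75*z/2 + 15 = (z + 1/2)*(z + 2)*(z + 5*sqrt(2)/2)*(z + 3*sqrt(2))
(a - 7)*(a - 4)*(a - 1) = a^3 - 12*a^2 + 39*a - 28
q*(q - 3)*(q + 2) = q^3 - q^2 - 6*q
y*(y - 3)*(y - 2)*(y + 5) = y^4 - 19*y^2 + 30*y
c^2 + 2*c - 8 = (c - 2)*(c + 4)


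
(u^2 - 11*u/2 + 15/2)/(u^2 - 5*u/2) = (u - 3)/u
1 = 1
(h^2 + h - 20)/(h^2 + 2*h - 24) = (h + 5)/(h + 6)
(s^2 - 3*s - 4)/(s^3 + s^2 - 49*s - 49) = (s - 4)/(s^2 - 49)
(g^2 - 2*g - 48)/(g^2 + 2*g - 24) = (g - 8)/(g - 4)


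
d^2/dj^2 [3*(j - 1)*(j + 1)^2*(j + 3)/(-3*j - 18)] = 2*(-3*j^4 - 52*j^3 - 288*j^2 - 432*j - 93)/(j^3 + 18*j^2 + 108*j + 216)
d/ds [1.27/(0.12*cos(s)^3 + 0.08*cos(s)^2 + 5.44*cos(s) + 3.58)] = (0.4572*cos(s)^2 + 0.2032*cos(s) + 6.9088)*sin(s)/(0.12*cos(s)^3 + 0.08*cos(s)^2 + 5.44*cos(s) + 3.58)^2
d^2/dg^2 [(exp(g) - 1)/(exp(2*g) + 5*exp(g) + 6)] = (exp(4*g) - 9*exp(3*g) - 51*exp(2*g) - 31*exp(g) + 66)*exp(g)/(exp(6*g) + 15*exp(5*g) + 93*exp(4*g) + 305*exp(3*g) + 558*exp(2*g) + 540*exp(g) + 216)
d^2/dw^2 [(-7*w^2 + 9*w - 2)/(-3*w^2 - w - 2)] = 12*(-17*w^3 - 12*w^2 + 30*w + 6)/(27*w^6 + 27*w^5 + 63*w^4 + 37*w^3 + 42*w^2 + 12*w + 8)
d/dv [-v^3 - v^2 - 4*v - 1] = -3*v^2 - 2*v - 4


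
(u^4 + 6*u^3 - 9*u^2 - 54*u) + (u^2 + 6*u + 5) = u^4 + 6*u^3 - 8*u^2 - 48*u + 5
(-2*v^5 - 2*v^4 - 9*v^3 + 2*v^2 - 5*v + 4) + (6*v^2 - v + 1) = -2*v^5 - 2*v^4 - 9*v^3 + 8*v^2 - 6*v + 5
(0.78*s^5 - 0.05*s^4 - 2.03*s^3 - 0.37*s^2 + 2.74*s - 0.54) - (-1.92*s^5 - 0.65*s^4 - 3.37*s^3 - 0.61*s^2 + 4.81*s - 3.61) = 2.7*s^5 + 0.6*s^4 + 1.34*s^3 + 0.24*s^2 - 2.07*s + 3.07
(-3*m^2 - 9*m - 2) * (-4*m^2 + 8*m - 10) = 12*m^4 + 12*m^3 - 34*m^2 + 74*m + 20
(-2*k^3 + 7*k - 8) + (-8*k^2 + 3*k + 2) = -2*k^3 - 8*k^2 + 10*k - 6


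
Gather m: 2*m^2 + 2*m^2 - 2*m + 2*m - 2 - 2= 4*m^2 - 4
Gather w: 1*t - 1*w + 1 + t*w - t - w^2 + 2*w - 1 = -w^2 + w*(t + 1)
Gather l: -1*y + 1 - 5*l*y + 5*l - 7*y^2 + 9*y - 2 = l*(5 - 5*y) - 7*y^2 + 8*y - 1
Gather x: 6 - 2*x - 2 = 4 - 2*x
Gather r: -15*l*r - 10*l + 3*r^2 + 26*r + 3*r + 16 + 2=-10*l + 3*r^2 + r*(29 - 15*l) + 18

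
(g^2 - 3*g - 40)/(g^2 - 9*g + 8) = (g + 5)/(g - 1)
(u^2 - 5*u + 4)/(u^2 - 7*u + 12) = (u - 1)/(u - 3)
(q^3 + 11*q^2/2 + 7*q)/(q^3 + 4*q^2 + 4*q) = (q + 7/2)/(q + 2)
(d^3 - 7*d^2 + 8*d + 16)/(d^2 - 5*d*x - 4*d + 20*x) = (-d^2 + 3*d + 4)/(-d + 5*x)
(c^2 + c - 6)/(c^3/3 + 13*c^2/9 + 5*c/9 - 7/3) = 9*(c - 2)/(3*c^2 + 4*c - 7)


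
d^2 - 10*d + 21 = (d - 7)*(d - 3)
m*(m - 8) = m^2 - 8*m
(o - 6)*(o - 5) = o^2 - 11*o + 30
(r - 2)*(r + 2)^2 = r^3 + 2*r^2 - 4*r - 8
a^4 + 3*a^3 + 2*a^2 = a^2*(a + 1)*(a + 2)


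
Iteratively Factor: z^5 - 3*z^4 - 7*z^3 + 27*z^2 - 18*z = (z - 1)*(z^4 - 2*z^3 - 9*z^2 + 18*z) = (z - 1)*(z + 3)*(z^3 - 5*z^2 + 6*z) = z*(z - 1)*(z + 3)*(z^2 - 5*z + 6) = z*(z - 3)*(z - 1)*(z + 3)*(z - 2)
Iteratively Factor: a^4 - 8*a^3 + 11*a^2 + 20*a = (a - 5)*(a^3 - 3*a^2 - 4*a) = (a - 5)*(a - 4)*(a^2 + a) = a*(a - 5)*(a - 4)*(a + 1)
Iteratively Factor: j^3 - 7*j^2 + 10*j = (j - 5)*(j^2 - 2*j) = j*(j - 5)*(j - 2)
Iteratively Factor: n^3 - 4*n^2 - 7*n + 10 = (n + 2)*(n^2 - 6*n + 5) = (n - 5)*(n + 2)*(n - 1)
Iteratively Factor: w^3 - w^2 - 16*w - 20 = (w - 5)*(w^2 + 4*w + 4) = (w - 5)*(w + 2)*(w + 2)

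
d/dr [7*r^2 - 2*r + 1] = 14*r - 2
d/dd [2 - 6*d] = -6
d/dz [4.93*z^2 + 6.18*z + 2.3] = 9.86*z + 6.18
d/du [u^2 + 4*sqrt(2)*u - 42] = 2*u + 4*sqrt(2)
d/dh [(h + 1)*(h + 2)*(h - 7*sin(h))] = -(h + 1)*(h + 2)*(7*cos(h) - 1) + (h + 1)*(h - 7*sin(h)) + (h + 2)*(h - 7*sin(h))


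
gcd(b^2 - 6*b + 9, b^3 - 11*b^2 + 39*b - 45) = b^2 - 6*b + 9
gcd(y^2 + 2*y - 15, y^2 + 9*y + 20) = y + 5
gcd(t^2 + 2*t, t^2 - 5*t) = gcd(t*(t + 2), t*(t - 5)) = t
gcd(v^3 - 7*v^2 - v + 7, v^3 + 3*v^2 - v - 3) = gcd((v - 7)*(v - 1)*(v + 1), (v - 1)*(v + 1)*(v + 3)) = v^2 - 1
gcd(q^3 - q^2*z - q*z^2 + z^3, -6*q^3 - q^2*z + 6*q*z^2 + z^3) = -q^2 + z^2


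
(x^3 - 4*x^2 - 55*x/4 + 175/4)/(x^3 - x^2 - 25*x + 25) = (x^2 + x - 35/4)/(x^2 + 4*x - 5)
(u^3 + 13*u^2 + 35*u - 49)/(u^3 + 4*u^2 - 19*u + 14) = (u + 7)/(u - 2)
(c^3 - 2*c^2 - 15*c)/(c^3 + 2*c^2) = (c^2 - 2*c - 15)/(c*(c + 2))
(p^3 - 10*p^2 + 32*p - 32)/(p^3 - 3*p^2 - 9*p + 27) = (p^3 - 10*p^2 + 32*p - 32)/(p^3 - 3*p^2 - 9*p + 27)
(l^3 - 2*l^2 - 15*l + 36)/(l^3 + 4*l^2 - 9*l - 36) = (l - 3)/(l + 3)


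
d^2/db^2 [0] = 0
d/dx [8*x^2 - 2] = 16*x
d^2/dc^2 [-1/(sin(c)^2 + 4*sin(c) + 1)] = 2*(2*sin(c)^4 + 6*sin(c)^3 + 3*sin(c)^2 - 14*sin(c) - 15)/(sin(c)^2 + 4*sin(c) + 1)^3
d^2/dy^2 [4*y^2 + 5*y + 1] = 8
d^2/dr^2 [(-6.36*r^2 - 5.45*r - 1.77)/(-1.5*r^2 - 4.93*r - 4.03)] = (-69.5393999999999*r^3 - 206.7822*r^2 - 119.1366*r + 54.664184)/(3.375*r^6 + 33.2775*r^5 + 136.57455*r^4 + 298.634257*r^3 + 366.930291*r^2 + 240.202911*r + 65.450827)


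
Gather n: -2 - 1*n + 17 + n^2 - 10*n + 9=n^2 - 11*n + 24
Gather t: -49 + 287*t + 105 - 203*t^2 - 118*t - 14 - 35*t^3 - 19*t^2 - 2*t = -35*t^3 - 222*t^2 + 167*t + 42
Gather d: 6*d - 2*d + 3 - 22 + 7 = 4*d - 12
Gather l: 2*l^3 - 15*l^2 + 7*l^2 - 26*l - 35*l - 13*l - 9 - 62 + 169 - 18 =2*l^3 - 8*l^2 - 74*l + 80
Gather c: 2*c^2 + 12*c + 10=2*c^2 + 12*c + 10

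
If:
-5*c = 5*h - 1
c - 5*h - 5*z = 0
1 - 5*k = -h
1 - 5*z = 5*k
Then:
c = 4/25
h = 1/25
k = 26/125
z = -1/125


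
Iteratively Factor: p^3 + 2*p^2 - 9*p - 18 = (p + 3)*(p^2 - p - 6) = (p + 2)*(p + 3)*(p - 3)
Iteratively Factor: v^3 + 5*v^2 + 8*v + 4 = (v + 2)*(v^2 + 3*v + 2) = (v + 1)*(v + 2)*(v + 2)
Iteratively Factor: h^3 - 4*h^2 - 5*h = (h + 1)*(h^2 - 5*h) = h*(h + 1)*(h - 5)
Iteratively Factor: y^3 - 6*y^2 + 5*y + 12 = (y + 1)*(y^2 - 7*y + 12) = (y - 3)*(y + 1)*(y - 4)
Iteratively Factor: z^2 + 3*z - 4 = (z - 1)*(z + 4)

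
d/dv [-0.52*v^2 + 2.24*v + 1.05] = 2.24 - 1.04*v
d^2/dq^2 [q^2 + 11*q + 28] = 2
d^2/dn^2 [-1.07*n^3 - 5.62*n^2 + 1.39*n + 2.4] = -6.42*n - 11.24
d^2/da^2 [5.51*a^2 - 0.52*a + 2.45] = 11.0200000000000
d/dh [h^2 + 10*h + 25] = 2*h + 10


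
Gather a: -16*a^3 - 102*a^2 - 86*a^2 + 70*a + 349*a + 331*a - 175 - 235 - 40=-16*a^3 - 188*a^2 + 750*a - 450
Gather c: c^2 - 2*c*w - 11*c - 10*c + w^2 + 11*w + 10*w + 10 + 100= c^2 + c*(-2*w - 21) + w^2 + 21*w + 110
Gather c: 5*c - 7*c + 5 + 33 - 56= -2*c - 18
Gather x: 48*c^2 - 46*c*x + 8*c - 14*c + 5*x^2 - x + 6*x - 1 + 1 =48*c^2 - 6*c + 5*x^2 + x*(5 - 46*c)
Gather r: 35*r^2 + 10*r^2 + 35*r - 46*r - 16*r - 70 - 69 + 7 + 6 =45*r^2 - 27*r - 126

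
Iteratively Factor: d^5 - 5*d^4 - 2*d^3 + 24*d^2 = (d)*(d^4 - 5*d^3 - 2*d^2 + 24*d) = d*(d - 3)*(d^3 - 2*d^2 - 8*d) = d*(d - 4)*(d - 3)*(d^2 + 2*d) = d*(d - 4)*(d - 3)*(d + 2)*(d)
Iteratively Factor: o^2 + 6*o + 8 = (o + 2)*(o + 4)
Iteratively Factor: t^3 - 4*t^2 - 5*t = (t - 5)*(t^2 + t) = (t - 5)*(t + 1)*(t)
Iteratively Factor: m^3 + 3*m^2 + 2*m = (m)*(m^2 + 3*m + 2) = m*(m + 2)*(m + 1)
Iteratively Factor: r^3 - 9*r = (r + 3)*(r^2 - 3*r) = (r - 3)*(r + 3)*(r)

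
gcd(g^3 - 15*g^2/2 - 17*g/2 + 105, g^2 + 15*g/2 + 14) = g + 7/2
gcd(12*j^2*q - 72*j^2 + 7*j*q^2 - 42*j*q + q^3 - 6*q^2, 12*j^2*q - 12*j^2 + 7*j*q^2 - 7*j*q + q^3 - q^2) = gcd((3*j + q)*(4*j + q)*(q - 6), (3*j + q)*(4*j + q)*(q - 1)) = 12*j^2 + 7*j*q + q^2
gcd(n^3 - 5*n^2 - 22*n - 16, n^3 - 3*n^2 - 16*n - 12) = n^2 + 3*n + 2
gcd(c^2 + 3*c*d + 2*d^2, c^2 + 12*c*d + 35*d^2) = 1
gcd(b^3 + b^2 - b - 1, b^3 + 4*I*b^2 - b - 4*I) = b^2 - 1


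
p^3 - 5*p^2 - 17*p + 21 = (p - 7)*(p - 1)*(p + 3)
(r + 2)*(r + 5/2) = r^2 + 9*r/2 + 5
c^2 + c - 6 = (c - 2)*(c + 3)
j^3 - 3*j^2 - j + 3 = (j - 3)*(j - 1)*(j + 1)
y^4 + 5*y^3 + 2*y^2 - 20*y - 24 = (y - 2)*(y + 2)^2*(y + 3)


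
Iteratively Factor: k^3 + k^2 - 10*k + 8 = (k - 2)*(k^2 + 3*k - 4) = (k - 2)*(k - 1)*(k + 4)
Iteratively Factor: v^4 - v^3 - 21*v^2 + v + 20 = (v - 1)*(v^3 - 21*v - 20) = (v - 1)*(v + 1)*(v^2 - v - 20) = (v - 1)*(v + 1)*(v + 4)*(v - 5)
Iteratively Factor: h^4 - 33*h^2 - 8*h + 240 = (h + 4)*(h^3 - 4*h^2 - 17*h + 60) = (h + 4)^2*(h^2 - 8*h + 15) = (h - 5)*(h + 4)^2*(h - 3)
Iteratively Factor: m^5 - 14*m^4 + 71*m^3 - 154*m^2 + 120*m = (m - 5)*(m^4 - 9*m^3 + 26*m^2 - 24*m) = m*(m - 5)*(m^3 - 9*m^2 + 26*m - 24) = m*(m - 5)*(m - 3)*(m^2 - 6*m + 8) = m*(m - 5)*(m - 4)*(m - 3)*(m - 2)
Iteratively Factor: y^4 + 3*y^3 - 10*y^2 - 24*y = (y)*(y^3 + 3*y^2 - 10*y - 24) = y*(y - 3)*(y^2 + 6*y + 8) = y*(y - 3)*(y + 2)*(y + 4)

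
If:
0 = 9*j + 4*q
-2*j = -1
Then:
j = 1/2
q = -9/8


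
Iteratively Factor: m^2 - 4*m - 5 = (m + 1)*(m - 5)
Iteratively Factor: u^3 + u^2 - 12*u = (u)*(u^2 + u - 12) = u*(u + 4)*(u - 3)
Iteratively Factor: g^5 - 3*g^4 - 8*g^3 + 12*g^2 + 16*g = (g - 2)*(g^4 - g^3 - 10*g^2 - 8*g) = g*(g - 2)*(g^3 - g^2 - 10*g - 8) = g*(g - 4)*(g - 2)*(g^2 + 3*g + 2) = g*(g - 4)*(g - 2)*(g + 1)*(g + 2)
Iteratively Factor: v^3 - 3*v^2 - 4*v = (v + 1)*(v^2 - 4*v) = (v - 4)*(v + 1)*(v)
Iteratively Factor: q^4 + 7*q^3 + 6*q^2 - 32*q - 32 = (q - 2)*(q^3 + 9*q^2 + 24*q + 16) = (q - 2)*(q + 4)*(q^2 + 5*q + 4) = (q - 2)*(q + 1)*(q + 4)*(q + 4)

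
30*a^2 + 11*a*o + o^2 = (5*a + o)*(6*a + o)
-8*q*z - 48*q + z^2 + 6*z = (-8*q + z)*(z + 6)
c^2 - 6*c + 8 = (c - 4)*(c - 2)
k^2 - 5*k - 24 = (k - 8)*(k + 3)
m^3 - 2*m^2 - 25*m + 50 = (m - 5)*(m - 2)*(m + 5)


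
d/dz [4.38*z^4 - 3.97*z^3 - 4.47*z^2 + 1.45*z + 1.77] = 17.52*z^3 - 11.91*z^2 - 8.94*z + 1.45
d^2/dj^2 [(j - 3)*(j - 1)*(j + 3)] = 6*j - 2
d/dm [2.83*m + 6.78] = 2.83000000000000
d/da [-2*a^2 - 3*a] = -4*a - 3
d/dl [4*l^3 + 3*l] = 12*l^2 + 3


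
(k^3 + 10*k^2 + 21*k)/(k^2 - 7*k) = (k^2 + 10*k + 21)/(k - 7)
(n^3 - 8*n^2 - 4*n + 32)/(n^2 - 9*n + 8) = (n^2 - 4)/(n - 1)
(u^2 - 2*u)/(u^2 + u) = (u - 2)/(u + 1)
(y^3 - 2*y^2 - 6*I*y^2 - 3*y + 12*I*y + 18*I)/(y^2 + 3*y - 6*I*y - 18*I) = (y^2 - 2*y - 3)/(y + 3)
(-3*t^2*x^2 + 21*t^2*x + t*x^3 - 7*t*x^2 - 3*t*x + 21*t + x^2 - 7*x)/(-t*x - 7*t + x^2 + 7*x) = (3*t^2*x^2 - 21*t^2*x - t*x^3 + 7*t*x^2 + 3*t*x - 21*t - x^2 + 7*x)/(t*x + 7*t - x^2 - 7*x)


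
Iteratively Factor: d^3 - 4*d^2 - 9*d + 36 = (d + 3)*(d^2 - 7*d + 12) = (d - 3)*(d + 3)*(d - 4)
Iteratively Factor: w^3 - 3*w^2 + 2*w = (w)*(w^2 - 3*w + 2) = w*(w - 1)*(w - 2)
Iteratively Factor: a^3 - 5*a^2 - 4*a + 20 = (a + 2)*(a^2 - 7*a + 10) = (a - 5)*(a + 2)*(a - 2)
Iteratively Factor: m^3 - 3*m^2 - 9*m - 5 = (m - 5)*(m^2 + 2*m + 1) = (m - 5)*(m + 1)*(m + 1)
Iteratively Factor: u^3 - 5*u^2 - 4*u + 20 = (u + 2)*(u^2 - 7*u + 10) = (u - 5)*(u + 2)*(u - 2)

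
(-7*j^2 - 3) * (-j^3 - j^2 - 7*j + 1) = 7*j^5 + 7*j^4 + 52*j^3 - 4*j^2 + 21*j - 3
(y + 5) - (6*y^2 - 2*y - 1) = -6*y^2 + 3*y + 6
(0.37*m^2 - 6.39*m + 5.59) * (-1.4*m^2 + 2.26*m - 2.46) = -0.518*m^4 + 9.7822*m^3 - 23.1776*m^2 + 28.3528*m - 13.7514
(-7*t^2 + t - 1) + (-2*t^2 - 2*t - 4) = -9*t^2 - t - 5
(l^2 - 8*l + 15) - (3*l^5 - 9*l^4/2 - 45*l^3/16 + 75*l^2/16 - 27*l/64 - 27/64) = -3*l^5 + 9*l^4/2 + 45*l^3/16 - 59*l^2/16 - 485*l/64 + 987/64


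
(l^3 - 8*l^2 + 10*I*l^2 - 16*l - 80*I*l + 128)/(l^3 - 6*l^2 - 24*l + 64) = (l^2 + 10*I*l - 16)/(l^2 + 2*l - 8)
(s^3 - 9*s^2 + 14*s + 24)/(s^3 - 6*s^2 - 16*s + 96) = (s + 1)/(s + 4)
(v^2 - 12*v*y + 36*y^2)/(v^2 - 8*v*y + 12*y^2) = (-v + 6*y)/(-v + 2*y)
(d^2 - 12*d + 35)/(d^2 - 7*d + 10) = (d - 7)/(d - 2)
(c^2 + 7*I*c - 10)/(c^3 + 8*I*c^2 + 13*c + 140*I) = (c + 2*I)/(c^2 + 3*I*c + 28)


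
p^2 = p^2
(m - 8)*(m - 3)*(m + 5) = m^3 - 6*m^2 - 31*m + 120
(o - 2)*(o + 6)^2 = o^3 + 10*o^2 + 12*o - 72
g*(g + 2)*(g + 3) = g^3 + 5*g^2 + 6*g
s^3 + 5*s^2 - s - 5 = (s - 1)*(s + 1)*(s + 5)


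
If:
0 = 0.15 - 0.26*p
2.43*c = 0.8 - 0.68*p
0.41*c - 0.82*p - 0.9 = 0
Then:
No Solution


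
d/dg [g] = 1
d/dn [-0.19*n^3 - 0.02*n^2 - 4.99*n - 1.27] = -0.57*n^2 - 0.04*n - 4.99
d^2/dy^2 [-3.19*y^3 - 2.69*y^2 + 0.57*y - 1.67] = -19.14*y - 5.38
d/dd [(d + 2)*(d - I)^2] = (d - I)*(3*d + 4 - I)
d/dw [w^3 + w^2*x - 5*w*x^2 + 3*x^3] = 3*w^2 + 2*w*x - 5*x^2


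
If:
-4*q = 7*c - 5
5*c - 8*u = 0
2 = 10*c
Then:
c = 1/5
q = 9/10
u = 1/8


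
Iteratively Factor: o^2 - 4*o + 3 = (o - 3)*(o - 1)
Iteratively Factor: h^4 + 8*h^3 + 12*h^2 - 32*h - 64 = (h + 4)*(h^3 + 4*h^2 - 4*h - 16) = (h - 2)*(h + 4)*(h^2 + 6*h + 8) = (h - 2)*(h + 4)^2*(h + 2)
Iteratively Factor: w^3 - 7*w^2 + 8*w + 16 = (w - 4)*(w^2 - 3*w - 4) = (w - 4)*(w + 1)*(w - 4)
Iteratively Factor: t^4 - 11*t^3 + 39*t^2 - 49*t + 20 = (t - 5)*(t^3 - 6*t^2 + 9*t - 4) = (t - 5)*(t - 4)*(t^2 - 2*t + 1) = (t - 5)*(t - 4)*(t - 1)*(t - 1)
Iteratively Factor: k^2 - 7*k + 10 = (k - 5)*(k - 2)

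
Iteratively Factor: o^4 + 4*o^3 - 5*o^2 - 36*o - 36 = (o - 3)*(o^3 + 7*o^2 + 16*o + 12) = (o - 3)*(o + 2)*(o^2 + 5*o + 6) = (o - 3)*(o + 2)*(o + 3)*(o + 2)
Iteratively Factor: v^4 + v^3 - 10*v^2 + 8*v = (v)*(v^3 + v^2 - 10*v + 8) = v*(v - 2)*(v^2 + 3*v - 4) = v*(v - 2)*(v + 4)*(v - 1)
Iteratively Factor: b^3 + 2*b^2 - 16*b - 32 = (b + 2)*(b^2 - 16) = (b + 2)*(b + 4)*(b - 4)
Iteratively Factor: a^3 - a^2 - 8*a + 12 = (a - 2)*(a^2 + a - 6) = (a - 2)^2*(a + 3)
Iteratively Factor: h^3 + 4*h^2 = (h)*(h^2 + 4*h) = h*(h + 4)*(h)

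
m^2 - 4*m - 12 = (m - 6)*(m + 2)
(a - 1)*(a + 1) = a^2 - 1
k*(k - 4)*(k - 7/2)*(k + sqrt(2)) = k^4 - 15*k^3/2 + sqrt(2)*k^3 - 15*sqrt(2)*k^2/2 + 14*k^2 + 14*sqrt(2)*k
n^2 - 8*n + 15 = (n - 5)*(n - 3)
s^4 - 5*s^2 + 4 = (s - 2)*(s - 1)*(s + 1)*(s + 2)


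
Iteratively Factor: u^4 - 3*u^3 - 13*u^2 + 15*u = (u + 3)*(u^3 - 6*u^2 + 5*u) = (u - 5)*(u + 3)*(u^2 - u) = u*(u - 5)*(u + 3)*(u - 1)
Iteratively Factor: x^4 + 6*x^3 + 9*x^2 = (x)*(x^3 + 6*x^2 + 9*x) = x*(x + 3)*(x^2 + 3*x) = x^2*(x + 3)*(x + 3)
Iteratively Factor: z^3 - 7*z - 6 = (z + 1)*(z^2 - z - 6) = (z - 3)*(z + 1)*(z + 2)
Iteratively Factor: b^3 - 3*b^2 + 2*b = (b - 1)*(b^2 - 2*b) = (b - 2)*(b - 1)*(b)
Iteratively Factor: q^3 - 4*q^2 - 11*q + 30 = (q - 5)*(q^2 + q - 6) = (q - 5)*(q + 3)*(q - 2)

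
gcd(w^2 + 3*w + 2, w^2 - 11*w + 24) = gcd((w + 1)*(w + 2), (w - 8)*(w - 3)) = 1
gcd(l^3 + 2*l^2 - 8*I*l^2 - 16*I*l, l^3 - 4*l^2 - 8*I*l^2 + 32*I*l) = l^2 - 8*I*l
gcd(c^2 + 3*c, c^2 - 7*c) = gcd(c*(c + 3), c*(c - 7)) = c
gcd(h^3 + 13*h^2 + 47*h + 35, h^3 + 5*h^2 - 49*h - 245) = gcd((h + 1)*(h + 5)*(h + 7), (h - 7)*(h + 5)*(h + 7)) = h^2 + 12*h + 35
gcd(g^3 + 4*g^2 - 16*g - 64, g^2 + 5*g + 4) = g + 4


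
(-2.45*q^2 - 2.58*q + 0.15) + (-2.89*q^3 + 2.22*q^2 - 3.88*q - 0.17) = -2.89*q^3 - 0.23*q^2 - 6.46*q - 0.02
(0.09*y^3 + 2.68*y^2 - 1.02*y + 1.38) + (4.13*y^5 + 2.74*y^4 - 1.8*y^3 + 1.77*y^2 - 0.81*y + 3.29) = 4.13*y^5 + 2.74*y^4 - 1.71*y^3 + 4.45*y^2 - 1.83*y + 4.67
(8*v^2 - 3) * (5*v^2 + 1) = 40*v^4 - 7*v^2 - 3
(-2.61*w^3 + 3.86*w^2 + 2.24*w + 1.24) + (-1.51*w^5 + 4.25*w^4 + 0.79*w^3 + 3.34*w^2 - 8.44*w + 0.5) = -1.51*w^5 + 4.25*w^4 - 1.82*w^3 + 7.2*w^2 - 6.2*w + 1.74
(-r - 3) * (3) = -3*r - 9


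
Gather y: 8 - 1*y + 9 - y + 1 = 18 - 2*y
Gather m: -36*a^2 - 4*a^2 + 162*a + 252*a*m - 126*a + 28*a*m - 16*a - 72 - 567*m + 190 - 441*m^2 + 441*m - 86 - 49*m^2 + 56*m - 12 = -40*a^2 + 20*a - 490*m^2 + m*(280*a - 70) + 20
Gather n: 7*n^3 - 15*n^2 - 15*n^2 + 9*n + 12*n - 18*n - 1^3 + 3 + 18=7*n^3 - 30*n^2 + 3*n + 20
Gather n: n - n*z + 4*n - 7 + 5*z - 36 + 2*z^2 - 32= n*(5 - z) + 2*z^2 + 5*z - 75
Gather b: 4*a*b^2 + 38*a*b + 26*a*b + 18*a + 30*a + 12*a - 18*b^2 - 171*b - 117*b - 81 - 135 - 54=60*a + b^2*(4*a - 18) + b*(64*a - 288) - 270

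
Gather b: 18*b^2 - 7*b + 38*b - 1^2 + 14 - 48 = 18*b^2 + 31*b - 35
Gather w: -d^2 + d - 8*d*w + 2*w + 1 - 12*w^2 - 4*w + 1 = -d^2 + d - 12*w^2 + w*(-8*d - 2) + 2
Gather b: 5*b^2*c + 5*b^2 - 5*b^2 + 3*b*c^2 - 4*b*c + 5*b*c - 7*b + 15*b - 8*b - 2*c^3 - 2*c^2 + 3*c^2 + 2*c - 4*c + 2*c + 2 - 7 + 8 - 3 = 5*b^2*c + b*(3*c^2 + c) - 2*c^3 + c^2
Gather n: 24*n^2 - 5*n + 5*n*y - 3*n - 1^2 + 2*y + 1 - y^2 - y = 24*n^2 + n*(5*y - 8) - y^2 + y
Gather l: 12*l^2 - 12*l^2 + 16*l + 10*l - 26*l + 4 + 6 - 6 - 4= 0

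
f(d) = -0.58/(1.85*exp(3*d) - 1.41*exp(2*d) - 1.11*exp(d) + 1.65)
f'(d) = -0.58*(-5.55*exp(3*d) + 2.82*exp(2*d) + 1.11*exp(d))/(1.85*exp(3*d) - 1.41*exp(2*d) - 1.11*exp(d) + 1.65)^2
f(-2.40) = -0.38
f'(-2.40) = -0.03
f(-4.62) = -0.35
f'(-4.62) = -0.00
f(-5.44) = -0.35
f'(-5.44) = -0.00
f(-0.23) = -0.72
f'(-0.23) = 0.11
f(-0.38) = -0.70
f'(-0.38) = -0.26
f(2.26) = -0.00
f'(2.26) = 0.00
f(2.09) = -0.00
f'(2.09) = 0.00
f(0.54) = -0.12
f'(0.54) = 0.42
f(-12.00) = -0.35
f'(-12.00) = 0.00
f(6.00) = 0.00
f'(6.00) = 0.00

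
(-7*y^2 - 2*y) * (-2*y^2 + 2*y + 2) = 14*y^4 - 10*y^3 - 18*y^2 - 4*y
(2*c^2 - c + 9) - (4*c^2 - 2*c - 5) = -2*c^2 + c + 14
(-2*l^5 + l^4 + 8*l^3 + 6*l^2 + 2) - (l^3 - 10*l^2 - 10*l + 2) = -2*l^5 + l^4 + 7*l^3 + 16*l^2 + 10*l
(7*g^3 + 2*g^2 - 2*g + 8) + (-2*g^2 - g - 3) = 7*g^3 - 3*g + 5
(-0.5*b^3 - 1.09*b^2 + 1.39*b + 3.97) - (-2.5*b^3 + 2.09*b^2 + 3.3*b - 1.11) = 2.0*b^3 - 3.18*b^2 - 1.91*b + 5.08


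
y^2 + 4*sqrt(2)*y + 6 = (y + sqrt(2))*(y + 3*sqrt(2))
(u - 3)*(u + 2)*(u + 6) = u^3 + 5*u^2 - 12*u - 36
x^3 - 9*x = x*(x - 3)*(x + 3)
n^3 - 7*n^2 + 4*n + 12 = (n - 6)*(n - 2)*(n + 1)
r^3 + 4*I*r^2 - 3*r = r*(r + I)*(r + 3*I)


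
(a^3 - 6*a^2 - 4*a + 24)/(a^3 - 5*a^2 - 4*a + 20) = (a - 6)/(a - 5)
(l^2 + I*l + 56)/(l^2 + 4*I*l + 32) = (l - 7*I)/(l - 4*I)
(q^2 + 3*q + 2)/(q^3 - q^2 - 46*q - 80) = (q + 1)/(q^2 - 3*q - 40)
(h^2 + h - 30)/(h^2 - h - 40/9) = 9*(-h^2 - h + 30)/(-9*h^2 + 9*h + 40)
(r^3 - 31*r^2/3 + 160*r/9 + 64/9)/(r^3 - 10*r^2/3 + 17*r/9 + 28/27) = 3*(3*r^2 - 32*r + 64)/(9*r^2 - 33*r + 28)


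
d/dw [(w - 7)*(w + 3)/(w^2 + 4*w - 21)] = 8*(w^2 + 21)/(w^4 + 8*w^3 - 26*w^2 - 168*w + 441)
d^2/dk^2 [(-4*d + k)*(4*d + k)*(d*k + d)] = 2*d*(3*k + 1)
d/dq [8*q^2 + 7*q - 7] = 16*q + 7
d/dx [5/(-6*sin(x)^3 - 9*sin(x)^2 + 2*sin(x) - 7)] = 10*(9*sin(x)^2 + 9*sin(x) - 1)*cos(x)/(6*sin(x)^3 + 9*sin(x)^2 - 2*sin(x) + 7)^2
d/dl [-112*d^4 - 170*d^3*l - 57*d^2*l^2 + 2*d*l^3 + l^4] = -170*d^3 - 114*d^2*l + 6*d*l^2 + 4*l^3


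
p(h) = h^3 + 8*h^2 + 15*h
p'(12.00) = 639.00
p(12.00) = 3060.00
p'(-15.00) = 450.00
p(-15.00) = -1800.00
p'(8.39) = 360.42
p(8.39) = 1279.58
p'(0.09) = 16.46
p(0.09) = 1.42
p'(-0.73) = 4.92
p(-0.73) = -7.08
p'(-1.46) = -1.97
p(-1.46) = -7.96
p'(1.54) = 46.75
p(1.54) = 45.73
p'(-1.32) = -0.89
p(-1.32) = -8.16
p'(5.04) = 171.84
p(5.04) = 406.84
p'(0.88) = 31.40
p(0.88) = 20.08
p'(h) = 3*h^2 + 16*h + 15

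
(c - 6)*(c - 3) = c^2 - 9*c + 18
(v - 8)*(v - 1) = v^2 - 9*v + 8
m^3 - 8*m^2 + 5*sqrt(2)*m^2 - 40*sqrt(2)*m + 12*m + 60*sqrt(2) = (m - 6)*(m - 2)*(m + 5*sqrt(2))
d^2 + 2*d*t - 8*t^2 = (d - 2*t)*(d + 4*t)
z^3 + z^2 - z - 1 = (z - 1)*(z + 1)^2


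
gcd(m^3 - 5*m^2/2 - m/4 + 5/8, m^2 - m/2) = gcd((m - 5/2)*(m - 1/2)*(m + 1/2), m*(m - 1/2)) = m - 1/2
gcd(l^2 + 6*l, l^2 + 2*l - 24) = l + 6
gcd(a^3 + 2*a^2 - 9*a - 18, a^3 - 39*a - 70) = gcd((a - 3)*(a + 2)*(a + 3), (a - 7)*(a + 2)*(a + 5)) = a + 2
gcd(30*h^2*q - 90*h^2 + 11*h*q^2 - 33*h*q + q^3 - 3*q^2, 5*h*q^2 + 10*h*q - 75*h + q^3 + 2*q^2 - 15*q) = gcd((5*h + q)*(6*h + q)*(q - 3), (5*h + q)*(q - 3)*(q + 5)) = 5*h*q - 15*h + q^2 - 3*q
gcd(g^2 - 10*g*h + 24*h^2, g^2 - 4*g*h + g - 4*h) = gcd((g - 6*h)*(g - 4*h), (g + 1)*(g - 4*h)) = g - 4*h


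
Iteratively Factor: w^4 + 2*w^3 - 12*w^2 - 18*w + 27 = (w - 1)*(w^3 + 3*w^2 - 9*w - 27) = (w - 3)*(w - 1)*(w^2 + 6*w + 9) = (w - 3)*(w - 1)*(w + 3)*(w + 3)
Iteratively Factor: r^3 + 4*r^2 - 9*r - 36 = (r + 4)*(r^2 - 9) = (r - 3)*(r + 4)*(r + 3)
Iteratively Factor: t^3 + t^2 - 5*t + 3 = (t - 1)*(t^2 + 2*t - 3) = (t - 1)*(t + 3)*(t - 1)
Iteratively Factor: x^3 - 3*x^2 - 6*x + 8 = (x + 2)*(x^2 - 5*x + 4) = (x - 1)*(x + 2)*(x - 4)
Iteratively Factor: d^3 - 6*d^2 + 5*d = (d)*(d^2 - 6*d + 5) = d*(d - 5)*(d - 1)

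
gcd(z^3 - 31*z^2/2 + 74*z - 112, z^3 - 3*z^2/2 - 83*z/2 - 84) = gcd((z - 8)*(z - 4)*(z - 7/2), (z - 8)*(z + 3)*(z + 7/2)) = z - 8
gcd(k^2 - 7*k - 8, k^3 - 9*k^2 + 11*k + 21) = k + 1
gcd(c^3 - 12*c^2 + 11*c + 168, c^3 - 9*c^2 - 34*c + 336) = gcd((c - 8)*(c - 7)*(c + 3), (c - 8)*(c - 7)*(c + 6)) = c^2 - 15*c + 56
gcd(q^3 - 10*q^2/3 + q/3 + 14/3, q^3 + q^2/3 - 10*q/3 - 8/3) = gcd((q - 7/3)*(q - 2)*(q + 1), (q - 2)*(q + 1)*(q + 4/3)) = q^2 - q - 2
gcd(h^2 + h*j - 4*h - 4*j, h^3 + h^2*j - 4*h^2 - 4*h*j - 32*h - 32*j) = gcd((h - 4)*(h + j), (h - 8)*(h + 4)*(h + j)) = h + j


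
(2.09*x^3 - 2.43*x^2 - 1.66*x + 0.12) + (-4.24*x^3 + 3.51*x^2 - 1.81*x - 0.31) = -2.15*x^3 + 1.08*x^2 - 3.47*x - 0.19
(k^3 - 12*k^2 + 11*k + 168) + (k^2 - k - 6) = k^3 - 11*k^2 + 10*k + 162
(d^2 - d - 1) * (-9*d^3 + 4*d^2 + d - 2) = -9*d^5 + 13*d^4 + 6*d^3 - 7*d^2 + d + 2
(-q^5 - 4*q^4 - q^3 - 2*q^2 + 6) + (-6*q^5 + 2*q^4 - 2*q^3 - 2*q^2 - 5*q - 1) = -7*q^5 - 2*q^4 - 3*q^3 - 4*q^2 - 5*q + 5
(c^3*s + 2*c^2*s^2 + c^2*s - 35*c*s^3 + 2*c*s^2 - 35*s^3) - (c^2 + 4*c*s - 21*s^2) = c^3*s + 2*c^2*s^2 + c^2*s - c^2 - 35*c*s^3 + 2*c*s^2 - 4*c*s - 35*s^3 + 21*s^2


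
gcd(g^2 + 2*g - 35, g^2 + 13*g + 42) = g + 7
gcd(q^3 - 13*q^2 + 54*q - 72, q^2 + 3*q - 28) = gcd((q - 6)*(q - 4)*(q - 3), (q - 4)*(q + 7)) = q - 4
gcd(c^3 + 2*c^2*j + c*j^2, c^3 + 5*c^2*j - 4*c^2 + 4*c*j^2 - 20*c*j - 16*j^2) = c + j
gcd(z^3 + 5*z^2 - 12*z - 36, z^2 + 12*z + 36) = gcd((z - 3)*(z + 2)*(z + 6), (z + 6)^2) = z + 6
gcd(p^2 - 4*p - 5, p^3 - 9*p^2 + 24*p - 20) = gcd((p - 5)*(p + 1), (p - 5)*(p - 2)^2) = p - 5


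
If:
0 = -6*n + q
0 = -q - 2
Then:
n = -1/3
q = -2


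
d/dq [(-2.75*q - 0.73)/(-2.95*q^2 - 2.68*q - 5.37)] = (-8.1125*q^2 - 4.307*q + 12.8111)/(8.7025*q^4 + 15.812*q^3 + 38.8654*q^2 + 28.7832*q + 28.8369)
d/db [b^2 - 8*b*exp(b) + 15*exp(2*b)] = -8*b*exp(b) + 2*b + 30*exp(2*b) - 8*exp(b)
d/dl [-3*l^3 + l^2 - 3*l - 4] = -9*l^2 + 2*l - 3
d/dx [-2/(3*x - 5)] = 6/(3*x - 5)^2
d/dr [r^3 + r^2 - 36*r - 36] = 3*r^2 + 2*r - 36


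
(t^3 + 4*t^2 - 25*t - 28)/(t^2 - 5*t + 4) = (t^2 + 8*t + 7)/(t - 1)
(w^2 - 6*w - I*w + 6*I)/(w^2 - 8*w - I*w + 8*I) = (w - 6)/(w - 8)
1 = 1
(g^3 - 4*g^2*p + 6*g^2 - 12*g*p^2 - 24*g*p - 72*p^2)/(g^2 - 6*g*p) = g + 2*p + 6 + 12*p/g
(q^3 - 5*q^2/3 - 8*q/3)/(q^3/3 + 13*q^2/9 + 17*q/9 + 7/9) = 3*q*(3*q - 8)/(3*q^2 + 10*q + 7)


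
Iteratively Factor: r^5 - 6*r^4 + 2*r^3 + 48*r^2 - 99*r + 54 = (r + 3)*(r^4 - 9*r^3 + 29*r^2 - 39*r + 18) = (r - 1)*(r + 3)*(r^3 - 8*r^2 + 21*r - 18) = (r - 2)*(r - 1)*(r + 3)*(r^2 - 6*r + 9) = (r - 3)*(r - 2)*(r - 1)*(r + 3)*(r - 3)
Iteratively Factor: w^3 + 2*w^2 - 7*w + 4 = (w - 1)*(w^2 + 3*w - 4) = (w - 1)^2*(w + 4)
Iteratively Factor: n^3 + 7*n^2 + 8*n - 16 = (n + 4)*(n^2 + 3*n - 4) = (n - 1)*(n + 4)*(n + 4)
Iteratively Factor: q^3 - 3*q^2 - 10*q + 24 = (q - 4)*(q^2 + q - 6) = (q - 4)*(q + 3)*(q - 2)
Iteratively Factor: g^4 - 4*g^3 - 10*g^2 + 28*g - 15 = (g - 5)*(g^3 + g^2 - 5*g + 3) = (g - 5)*(g - 1)*(g^2 + 2*g - 3) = (g - 5)*(g - 1)^2*(g + 3)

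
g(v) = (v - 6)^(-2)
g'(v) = -2/(v - 6)^3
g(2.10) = 0.07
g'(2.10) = 0.03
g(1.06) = 0.04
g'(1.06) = 0.02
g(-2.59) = 0.01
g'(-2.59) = 0.00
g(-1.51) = 0.02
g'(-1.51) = 0.00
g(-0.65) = 0.02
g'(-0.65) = 0.01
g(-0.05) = 0.03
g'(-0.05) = 0.01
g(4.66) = 0.56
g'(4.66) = 0.83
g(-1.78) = 0.02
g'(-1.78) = 0.00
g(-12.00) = 0.00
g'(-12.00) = 0.00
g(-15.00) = 0.00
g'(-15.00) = 0.00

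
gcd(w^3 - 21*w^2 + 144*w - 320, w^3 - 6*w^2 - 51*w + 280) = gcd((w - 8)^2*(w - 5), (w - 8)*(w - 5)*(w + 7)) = w^2 - 13*w + 40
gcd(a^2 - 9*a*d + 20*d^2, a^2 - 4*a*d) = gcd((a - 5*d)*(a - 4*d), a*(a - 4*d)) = a - 4*d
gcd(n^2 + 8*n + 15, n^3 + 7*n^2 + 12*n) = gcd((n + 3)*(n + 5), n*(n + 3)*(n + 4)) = n + 3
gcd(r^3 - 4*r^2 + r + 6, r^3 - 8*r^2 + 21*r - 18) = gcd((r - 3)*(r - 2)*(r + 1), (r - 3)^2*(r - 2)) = r^2 - 5*r + 6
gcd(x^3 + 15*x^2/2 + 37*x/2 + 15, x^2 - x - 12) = x + 3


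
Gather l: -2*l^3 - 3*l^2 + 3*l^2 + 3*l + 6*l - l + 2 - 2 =-2*l^3 + 8*l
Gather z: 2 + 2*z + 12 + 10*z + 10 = 12*z + 24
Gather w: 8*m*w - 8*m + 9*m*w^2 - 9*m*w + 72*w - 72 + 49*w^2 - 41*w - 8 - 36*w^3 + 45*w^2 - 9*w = -8*m - 36*w^3 + w^2*(9*m + 94) + w*(22 - m) - 80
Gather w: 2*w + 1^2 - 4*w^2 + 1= -4*w^2 + 2*w + 2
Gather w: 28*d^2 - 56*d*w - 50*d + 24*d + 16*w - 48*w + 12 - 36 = 28*d^2 - 26*d + w*(-56*d - 32) - 24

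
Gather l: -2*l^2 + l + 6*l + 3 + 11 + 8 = -2*l^2 + 7*l + 22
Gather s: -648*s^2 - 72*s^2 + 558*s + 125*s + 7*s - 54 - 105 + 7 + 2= -720*s^2 + 690*s - 150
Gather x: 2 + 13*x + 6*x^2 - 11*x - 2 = 6*x^2 + 2*x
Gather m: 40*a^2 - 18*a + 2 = 40*a^2 - 18*a + 2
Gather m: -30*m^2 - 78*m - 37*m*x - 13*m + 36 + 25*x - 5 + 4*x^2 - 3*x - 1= -30*m^2 + m*(-37*x - 91) + 4*x^2 + 22*x + 30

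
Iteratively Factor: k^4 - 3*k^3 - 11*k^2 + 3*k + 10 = (k + 1)*(k^3 - 4*k^2 - 7*k + 10) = (k - 1)*(k + 1)*(k^2 - 3*k - 10) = (k - 1)*(k + 1)*(k + 2)*(k - 5)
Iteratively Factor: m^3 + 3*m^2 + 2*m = (m)*(m^2 + 3*m + 2) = m*(m + 1)*(m + 2)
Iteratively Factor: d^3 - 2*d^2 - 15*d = (d)*(d^2 - 2*d - 15) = d*(d - 5)*(d + 3)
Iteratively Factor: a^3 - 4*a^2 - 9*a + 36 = (a + 3)*(a^2 - 7*a + 12) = (a - 3)*(a + 3)*(a - 4)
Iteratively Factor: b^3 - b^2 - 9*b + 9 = (b - 1)*(b^2 - 9) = (b - 1)*(b + 3)*(b - 3)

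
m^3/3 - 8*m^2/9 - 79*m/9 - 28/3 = (m/3 + 1)*(m - 7)*(m + 4/3)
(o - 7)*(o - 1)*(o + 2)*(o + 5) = o^4 - o^3 - 39*o^2 - 31*o + 70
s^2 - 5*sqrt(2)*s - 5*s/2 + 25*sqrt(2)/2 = (s - 5/2)*(s - 5*sqrt(2))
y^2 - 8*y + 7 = (y - 7)*(y - 1)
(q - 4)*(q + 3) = q^2 - q - 12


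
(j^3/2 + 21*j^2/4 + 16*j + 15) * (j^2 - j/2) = j^5/2 + 5*j^4 + 107*j^3/8 + 7*j^2 - 15*j/2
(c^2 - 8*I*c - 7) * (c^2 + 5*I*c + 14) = c^4 - 3*I*c^3 + 47*c^2 - 147*I*c - 98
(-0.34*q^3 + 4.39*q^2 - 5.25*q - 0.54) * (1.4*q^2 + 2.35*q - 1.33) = -0.476*q^5 + 5.347*q^4 + 3.4187*q^3 - 18.9322*q^2 + 5.7135*q + 0.7182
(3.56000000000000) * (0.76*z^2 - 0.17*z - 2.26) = 2.7056*z^2 - 0.6052*z - 8.0456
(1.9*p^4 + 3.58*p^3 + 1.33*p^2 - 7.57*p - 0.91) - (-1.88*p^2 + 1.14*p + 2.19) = 1.9*p^4 + 3.58*p^3 + 3.21*p^2 - 8.71*p - 3.1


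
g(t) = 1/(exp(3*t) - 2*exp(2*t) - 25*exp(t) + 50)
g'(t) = (-3*exp(3*t) + 4*exp(2*t) + 25*exp(t))/(exp(3*t) - 2*exp(2*t) - 25*exp(t) + 50)^2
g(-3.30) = 0.02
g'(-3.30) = 0.00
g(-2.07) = 0.02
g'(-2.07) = 0.00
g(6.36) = 0.00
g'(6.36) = -0.00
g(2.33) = 0.00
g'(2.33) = -0.01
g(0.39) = 0.08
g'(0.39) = 0.25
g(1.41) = -0.06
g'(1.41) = -0.12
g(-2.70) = 0.02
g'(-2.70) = 0.00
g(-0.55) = 0.03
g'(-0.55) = 0.01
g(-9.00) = 0.02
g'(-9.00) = 0.00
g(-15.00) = 0.02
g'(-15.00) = 0.00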